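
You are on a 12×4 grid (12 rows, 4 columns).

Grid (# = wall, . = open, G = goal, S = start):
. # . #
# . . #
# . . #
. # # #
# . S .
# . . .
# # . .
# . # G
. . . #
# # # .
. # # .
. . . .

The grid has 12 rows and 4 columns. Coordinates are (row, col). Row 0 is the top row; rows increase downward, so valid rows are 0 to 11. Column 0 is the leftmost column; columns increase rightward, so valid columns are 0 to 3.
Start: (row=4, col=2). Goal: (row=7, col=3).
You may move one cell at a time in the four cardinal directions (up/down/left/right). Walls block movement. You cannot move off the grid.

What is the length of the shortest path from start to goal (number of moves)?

Answer: Shortest path length: 4

Derivation:
BFS from (row=4, col=2) until reaching (row=7, col=3):
  Distance 0: (row=4, col=2)
  Distance 1: (row=4, col=1), (row=4, col=3), (row=5, col=2)
  Distance 2: (row=5, col=1), (row=5, col=3), (row=6, col=2)
  Distance 3: (row=6, col=3)
  Distance 4: (row=7, col=3)  <- goal reached here
One shortest path (4 moves): (row=4, col=2) -> (row=4, col=3) -> (row=5, col=3) -> (row=6, col=3) -> (row=7, col=3)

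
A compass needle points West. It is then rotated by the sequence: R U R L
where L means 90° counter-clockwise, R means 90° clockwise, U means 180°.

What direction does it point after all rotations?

Answer: Final heading: South

Derivation:
Start: West
  R (right (90° clockwise)) -> North
  U (U-turn (180°)) -> South
  R (right (90° clockwise)) -> West
  L (left (90° counter-clockwise)) -> South
Final: South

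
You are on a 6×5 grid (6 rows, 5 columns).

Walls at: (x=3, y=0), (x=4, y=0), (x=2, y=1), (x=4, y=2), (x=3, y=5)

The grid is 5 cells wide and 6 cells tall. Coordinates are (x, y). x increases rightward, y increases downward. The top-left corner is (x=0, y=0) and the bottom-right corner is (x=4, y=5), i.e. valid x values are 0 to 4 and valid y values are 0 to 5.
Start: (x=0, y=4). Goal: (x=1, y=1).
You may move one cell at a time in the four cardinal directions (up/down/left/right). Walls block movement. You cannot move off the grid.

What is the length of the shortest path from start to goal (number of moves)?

BFS from (x=0, y=4) until reaching (x=1, y=1):
  Distance 0: (x=0, y=4)
  Distance 1: (x=0, y=3), (x=1, y=4), (x=0, y=5)
  Distance 2: (x=0, y=2), (x=1, y=3), (x=2, y=4), (x=1, y=5)
  Distance 3: (x=0, y=1), (x=1, y=2), (x=2, y=3), (x=3, y=4), (x=2, y=5)
  Distance 4: (x=0, y=0), (x=1, y=1), (x=2, y=2), (x=3, y=3), (x=4, y=4)  <- goal reached here
One shortest path (4 moves): (x=0, y=4) -> (x=1, y=4) -> (x=1, y=3) -> (x=1, y=2) -> (x=1, y=1)

Answer: Shortest path length: 4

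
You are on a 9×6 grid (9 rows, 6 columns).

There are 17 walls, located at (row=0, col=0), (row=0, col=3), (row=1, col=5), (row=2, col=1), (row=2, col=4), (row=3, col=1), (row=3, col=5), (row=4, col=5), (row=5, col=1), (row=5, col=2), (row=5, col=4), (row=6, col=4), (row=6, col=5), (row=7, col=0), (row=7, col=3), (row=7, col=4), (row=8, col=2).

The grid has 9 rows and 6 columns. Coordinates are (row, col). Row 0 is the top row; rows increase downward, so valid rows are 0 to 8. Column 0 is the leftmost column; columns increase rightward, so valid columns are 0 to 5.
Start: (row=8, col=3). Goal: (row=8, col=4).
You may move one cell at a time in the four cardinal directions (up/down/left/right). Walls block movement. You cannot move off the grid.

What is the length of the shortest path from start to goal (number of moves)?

BFS from (row=8, col=3) until reaching (row=8, col=4):
  Distance 0: (row=8, col=3)
  Distance 1: (row=8, col=4)  <- goal reached here
One shortest path (1 moves): (row=8, col=3) -> (row=8, col=4)

Answer: Shortest path length: 1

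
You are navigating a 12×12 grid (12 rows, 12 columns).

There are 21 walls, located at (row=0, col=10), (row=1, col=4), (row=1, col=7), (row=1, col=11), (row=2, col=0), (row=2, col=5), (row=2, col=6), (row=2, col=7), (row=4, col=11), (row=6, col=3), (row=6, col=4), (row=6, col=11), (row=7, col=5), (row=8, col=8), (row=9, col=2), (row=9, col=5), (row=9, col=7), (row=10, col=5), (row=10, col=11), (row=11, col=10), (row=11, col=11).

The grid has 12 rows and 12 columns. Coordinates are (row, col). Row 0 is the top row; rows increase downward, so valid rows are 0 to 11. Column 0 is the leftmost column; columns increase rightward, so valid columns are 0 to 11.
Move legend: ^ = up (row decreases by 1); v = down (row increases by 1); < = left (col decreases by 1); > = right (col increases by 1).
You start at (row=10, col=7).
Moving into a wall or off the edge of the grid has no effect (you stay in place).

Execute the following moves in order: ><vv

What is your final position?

Start: (row=10, col=7)
  > (right): (row=10, col=7) -> (row=10, col=8)
  < (left): (row=10, col=8) -> (row=10, col=7)
  v (down): (row=10, col=7) -> (row=11, col=7)
  v (down): blocked, stay at (row=11, col=7)
Final: (row=11, col=7)

Answer: Final position: (row=11, col=7)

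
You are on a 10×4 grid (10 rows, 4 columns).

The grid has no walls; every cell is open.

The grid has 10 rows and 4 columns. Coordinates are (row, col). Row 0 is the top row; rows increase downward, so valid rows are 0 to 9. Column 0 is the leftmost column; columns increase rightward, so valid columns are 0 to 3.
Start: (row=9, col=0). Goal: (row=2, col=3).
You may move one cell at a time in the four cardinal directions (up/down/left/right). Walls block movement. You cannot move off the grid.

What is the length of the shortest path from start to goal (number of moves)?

Answer: Shortest path length: 10

Derivation:
BFS from (row=9, col=0) until reaching (row=2, col=3):
  Distance 0: (row=9, col=0)
  Distance 1: (row=8, col=0), (row=9, col=1)
  Distance 2: (row=7, col=0), (row=8, col=1), (row=9, col=2)
  Distance 3: (row=6, col=0), (row=7, col=1), (row=8, col=2), (row=9, col=3)
  Distance 4: (row=5, col=0), (row=6, col=1), (row=7, col=2), (row=8, col=3)
  Distance 5: (row=4, col=0), (row=5, col=1), (row=6, col=2), (row=7, col=3)
  Distance 6: (row=3, col=0), (row=4, col=1), (row=5, col=2), (row=6, col=3)
  Distance 7: (row=2, col=0), (row=3, col=1), (row=4, col=2), (row=5, col=3)
  Distance 8: (row=1, col=0), (row=2, col=1), (row=3, col=2), (row=4, col=3)
  Distance 9: (row=0, col=0), (row=1, col=1), (row=2, col=2), (row=3, col=3)
  Distance 10: (row=0, col=1), (row=1, col=2), (row=2, col=3)  <- goal reached here
One shortest path (10 moves): (row=9, col=0) -> (row=9, col=1) -> (row=9, col=2) -> (row=9, col=3) -> (row=8, col=3) -> (row=7, col=3) -> (row=6, col=3) -> (row=5, col=3) -> (row=4, col=3) -> (row=3, col=3) -> (row=2, col=3)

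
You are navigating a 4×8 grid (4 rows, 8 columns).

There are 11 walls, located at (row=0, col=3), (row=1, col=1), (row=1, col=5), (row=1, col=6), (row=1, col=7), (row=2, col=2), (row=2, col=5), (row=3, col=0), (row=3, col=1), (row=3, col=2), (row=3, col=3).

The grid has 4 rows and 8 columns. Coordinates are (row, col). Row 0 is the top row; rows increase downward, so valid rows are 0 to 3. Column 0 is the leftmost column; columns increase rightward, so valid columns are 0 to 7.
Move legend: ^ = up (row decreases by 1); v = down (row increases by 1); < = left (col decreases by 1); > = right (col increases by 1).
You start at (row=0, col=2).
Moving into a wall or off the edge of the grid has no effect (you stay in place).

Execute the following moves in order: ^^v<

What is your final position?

Start: (row=0, col=2)
  ^ (up): blocked, stay at (row=0, col=2)
  ^ (up): blocked, stay at (row=0, col=2)
  v (down): (row=0, col=2) -> (row=1, col=2)
  < (left): blocked, stay at (row=1, col=2)
Final: (row=1, col=2)

Answer: Final position: (row=1, col=2)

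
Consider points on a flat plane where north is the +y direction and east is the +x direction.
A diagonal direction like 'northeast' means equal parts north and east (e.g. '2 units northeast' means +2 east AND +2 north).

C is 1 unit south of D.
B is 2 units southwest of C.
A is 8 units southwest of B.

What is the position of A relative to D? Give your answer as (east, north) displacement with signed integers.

Place D at the origin (east=0, north=0).
  C is 1 unit south of D: delta (east=+0, north=-1); C at (east=0, north=-1).
  B is 2 units southwest of C: delta (east=-2, north=-2); B at (east=-2, north=-3).
  A is 8 units southwest of B: delta (east=-8, north=-8); A at (east=-10, north=-11).
Therefore A relative to D: (east=-10, north=-11).

Answer: A is at (east=-10, north=-11) relative to D.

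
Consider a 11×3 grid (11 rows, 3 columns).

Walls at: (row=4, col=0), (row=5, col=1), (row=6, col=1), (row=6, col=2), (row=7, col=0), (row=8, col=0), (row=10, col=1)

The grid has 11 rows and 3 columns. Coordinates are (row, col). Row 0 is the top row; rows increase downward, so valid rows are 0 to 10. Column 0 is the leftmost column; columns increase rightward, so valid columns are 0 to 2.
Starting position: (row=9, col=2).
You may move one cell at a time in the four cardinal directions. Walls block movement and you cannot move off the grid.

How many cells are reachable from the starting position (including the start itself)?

Answer: Reachable cells: 9

Derivation:
BFS flood-fill from (row=9, col=2):
  Distance 0: (row=9, col=2)
  Distance 1: (row=8, col=2), (row=9, col=1), (row=10, col=2)
  Distance 2: (row=7, col=2), (row=8, col=1), (row=9, col=0)
  Distance 3: (row=7, col=1), (row=10, col=0)
Total reachable: 9 (grid has 26 open cells total)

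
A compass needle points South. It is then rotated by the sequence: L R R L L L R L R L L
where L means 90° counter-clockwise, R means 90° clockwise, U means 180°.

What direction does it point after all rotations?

Start: South
  L (left (90° counter-clockwise)) -> East
  R (right (90° clockwise)) -> South
  R (right (90° clockwise)) -> West
  L (left (90° counter-clockwise)) -> South
  L (left (90° counter-clockwise)) -> East
  L (left (90° counter-clockwise)) -> North
  R (right (90° clockwise)) -> East
  L (left (90° counter-clockwise)) -> North
  R (right (90° clockwise)) -> East
  L (left (90° counter-clockwise)) -> North
  L (left (90° counter-clockwise)) -> West
Final: West

Answer: Final heading: West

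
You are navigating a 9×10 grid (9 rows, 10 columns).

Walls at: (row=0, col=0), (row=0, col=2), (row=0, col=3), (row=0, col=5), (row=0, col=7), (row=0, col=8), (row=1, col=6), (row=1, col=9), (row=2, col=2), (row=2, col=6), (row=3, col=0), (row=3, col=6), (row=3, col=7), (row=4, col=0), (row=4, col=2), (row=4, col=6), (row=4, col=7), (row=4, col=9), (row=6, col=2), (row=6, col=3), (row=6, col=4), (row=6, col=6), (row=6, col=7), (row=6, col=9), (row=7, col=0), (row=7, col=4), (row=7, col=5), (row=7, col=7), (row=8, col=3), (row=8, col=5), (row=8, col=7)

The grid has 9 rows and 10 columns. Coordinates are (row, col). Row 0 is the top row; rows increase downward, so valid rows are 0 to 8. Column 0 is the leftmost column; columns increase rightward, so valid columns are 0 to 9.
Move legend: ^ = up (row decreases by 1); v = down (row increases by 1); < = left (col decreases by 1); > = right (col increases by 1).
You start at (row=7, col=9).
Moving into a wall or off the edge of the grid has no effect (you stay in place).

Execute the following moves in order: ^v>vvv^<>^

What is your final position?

Answer: Final position: (row=7, col=9)

Derivation:
Start: (row=7, col=9)
  ^ (up): blocked, stay at (row=7, col=9)
  v (down): (row=7, col=9) -> (row=8, col=9)
  > (right): blocked, stay at (row=8, col=9)
  [×3]v (down): blocked, stay at (row=8, col=9)
  ^ (up): (row=8, col=9) -> (row=7, col=9)
  < (left): (row=7, col=9) -> (row=7, col=8)
  > (right): (row=7, col=8) -> (row=7, col=9)
  ^ (up): blocked, stay at (row=7, col=9)
Final: (row=7, col=9)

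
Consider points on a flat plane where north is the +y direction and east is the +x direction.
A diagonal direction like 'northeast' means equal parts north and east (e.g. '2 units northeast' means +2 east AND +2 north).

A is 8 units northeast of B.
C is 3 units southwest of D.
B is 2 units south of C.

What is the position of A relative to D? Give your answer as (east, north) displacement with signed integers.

Place D at the origin (east=0, north=0).
  C is 3 units southwest of D: delta (east=-3, north=-3); C at (east=-3, north=-3).
  B is 2 units south of C: delta (east=+0, north=-2); B at (east=-3, north=-5).
  A is 8 units northeast of B: delta (east=+8, north=+8); A at (east=5, north=3).
Therefore A relative to D: (east=5, north=3).

Answer: A is at (east=5, north=3) relative to D.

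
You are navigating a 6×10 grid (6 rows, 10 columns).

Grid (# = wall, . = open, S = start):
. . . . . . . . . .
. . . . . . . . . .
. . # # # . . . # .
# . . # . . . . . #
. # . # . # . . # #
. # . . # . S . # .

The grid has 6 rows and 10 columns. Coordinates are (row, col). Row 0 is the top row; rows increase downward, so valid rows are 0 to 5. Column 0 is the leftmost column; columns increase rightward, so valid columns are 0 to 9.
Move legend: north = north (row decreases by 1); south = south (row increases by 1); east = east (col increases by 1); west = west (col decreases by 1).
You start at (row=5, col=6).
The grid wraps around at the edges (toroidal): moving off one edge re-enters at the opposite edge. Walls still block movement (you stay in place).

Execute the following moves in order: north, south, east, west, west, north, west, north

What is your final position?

Answer: Final position: (row=5, col=5)

Derivation:
Start: (row=5, col=6)
  north (north): (row=5, col=6) -> (row=4, col=6)
  south (south): (row=4, col=6) -> (row=5, col=6)
  east (east): (row=5, col=6) -> (row=5, col=7)
  west (west): (row=5, col=7) -> (row=5, col=6)
  west (west): (row=5, col=6) -> (row=5, col=5)
  north (north): blocked, stay at (row=5, col=5)
  west (west): blocked, stay at (row=5, col=5)
  north (north): blocked, stay at (row=5, col=5)
Final: (row=5, col=5)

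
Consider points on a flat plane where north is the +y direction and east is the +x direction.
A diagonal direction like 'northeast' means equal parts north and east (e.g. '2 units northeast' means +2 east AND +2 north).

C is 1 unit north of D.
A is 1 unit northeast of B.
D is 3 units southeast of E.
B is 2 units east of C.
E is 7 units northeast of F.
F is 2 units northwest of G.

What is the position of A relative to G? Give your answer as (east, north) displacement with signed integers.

Place G at the origin (east=0, north=0).
  F is 2 units northwest of G: delta (east=-2, north=+2); F at (east=-2, north=2).
  E is 7 units northeast of F: delta (east=+7, north=+7); E at (east=5, north=9).
  D is 3 units southeast of E: delta (east=+3, north=-3); D at (east=8, north=6).
  C is 1 unit north of D: delta (east=+0, north=+1); C at (east=8, north=7).
  B is 2 units east of C: delta (east=+2, north=+0); B at (east=10, north=7).
  A is 1 unit northeast of B: delta (east=+1, north=+1); A at (east=11, north=8).
Therefore A relative to G: (east=11, north=8).

Answer: A is at (east=11, north=8) relative to G.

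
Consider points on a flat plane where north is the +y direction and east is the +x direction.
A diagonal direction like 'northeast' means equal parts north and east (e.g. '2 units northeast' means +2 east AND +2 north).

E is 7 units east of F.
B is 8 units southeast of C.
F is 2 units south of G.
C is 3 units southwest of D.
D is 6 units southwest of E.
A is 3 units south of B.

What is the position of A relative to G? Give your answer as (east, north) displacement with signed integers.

Answer: A is at (east=6, north=-22) relative to G.

Derivation:
Place G at the origin (east=0, north=0).
  F is 2 units south of G: delta (east=+0, north=-2); F at (east=0, north=-2).
  E is 7 units east of F: delta (east=+7, north=+0); E at (east=7, north=-2).
  D is 6 units southwest of E: delta (east=-6, north=-6); D at (east=1, north=-8).
  C is 3 units southwest of D: delta (east=-3, north=-3); C at (east=-2, north=-11).
  B is 8 units southeast of C: delta (east=+8, north=-8); B at (east=6, north=-19).
  A is 3 units south of B: delta (east=+0, north=-3); A at (east=6, north=-22).
Therefore A relative to G: (east=6, north=-22).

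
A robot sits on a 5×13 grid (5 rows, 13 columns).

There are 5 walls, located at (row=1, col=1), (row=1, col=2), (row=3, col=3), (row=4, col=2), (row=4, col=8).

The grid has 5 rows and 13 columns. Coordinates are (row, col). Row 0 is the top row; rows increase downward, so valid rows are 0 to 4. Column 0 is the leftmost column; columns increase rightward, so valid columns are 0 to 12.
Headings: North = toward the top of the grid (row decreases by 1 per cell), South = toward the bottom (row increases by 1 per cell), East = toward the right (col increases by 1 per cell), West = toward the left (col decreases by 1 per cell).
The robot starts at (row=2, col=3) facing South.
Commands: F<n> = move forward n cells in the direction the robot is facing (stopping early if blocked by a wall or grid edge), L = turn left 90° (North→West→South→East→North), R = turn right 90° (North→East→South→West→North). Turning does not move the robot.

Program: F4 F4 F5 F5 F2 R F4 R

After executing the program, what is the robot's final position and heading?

Answer: Final position: (row=2, col=0), facing North

Derivation:
Start: (row=2, col=3), facing South
  F4: move forward 0/4 (blocked), now at (row=2, col=3)
  F4: move forward 0/4 (blocked), now at (row=2, col=3)
  F5: move forward 0/5 (blocked), now at (row=2, col=3)
  F5: move forward 0/5 (blocked), now at (row=2, col=3)
  F2: move forward 0/2 (blocked), now at (row=2, col=3)
  R: turn right, now facing West
  F4: move forward 3/4 (blocked), now at (row=2, col=0)
  R: turn right, now facing North
Final: (row=2, col=0), facing North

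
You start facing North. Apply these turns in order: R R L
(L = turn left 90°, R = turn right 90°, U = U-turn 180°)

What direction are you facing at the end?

Start: North
  R (right (90° clockwise)) -> East
  R (right (90° clockwise)) -> South
  L (left (90° counter-clockwise)) -> East
Final: East

Answer: Final heading: East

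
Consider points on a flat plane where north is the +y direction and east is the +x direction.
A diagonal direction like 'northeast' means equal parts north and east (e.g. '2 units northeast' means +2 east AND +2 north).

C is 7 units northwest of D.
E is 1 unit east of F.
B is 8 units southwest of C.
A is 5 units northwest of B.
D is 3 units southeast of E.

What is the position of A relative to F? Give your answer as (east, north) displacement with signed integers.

Place F at the origin (east=0, north=0).
  E is 1 unit east of F: delta (east=+1, north=+0); E at (east=1, north=0).
  D is 3 units southeast of E: delta (east=+3, north=-3); D at (east=4, north=-3).
  C is 7 units northwest of D: delta (east=-7, north=+7); C at (east=-3, north=4).
  B is 8 units southwest of C: delta (east=-8, north=-8); B at (east=-11, north=-4).
  A is 5 units northwest of B: delta (east=-5, north=+5); A at (east=-16, north=1).
Therefore A relative to F: (east=-16, north=1).

Answer: A is at (east=-16, north=1) relative to F.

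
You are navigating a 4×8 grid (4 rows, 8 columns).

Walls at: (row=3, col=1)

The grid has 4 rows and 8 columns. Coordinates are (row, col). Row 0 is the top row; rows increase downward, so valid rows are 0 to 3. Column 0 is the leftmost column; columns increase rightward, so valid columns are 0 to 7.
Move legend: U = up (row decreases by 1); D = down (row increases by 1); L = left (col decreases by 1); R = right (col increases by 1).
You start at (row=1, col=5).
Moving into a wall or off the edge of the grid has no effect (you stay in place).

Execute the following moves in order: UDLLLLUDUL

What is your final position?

Start: (row=1, col=5)
  U (up): (row=1, col=5) -> (row=0, col=5)
  D (down): (row=0, col=5) -> (row=1, col=5)
  L (left): (row=1, col=5) -> (row=1, col=4)
  L (left): (row=1, col=4) -> (row=1, col=3)
  L (left): (row=1, col=3) -> (row=1, col=2)
  L (left): (row=1, col=2) -> (row=1, col=1)
  U (up): (row=1, col=1) -> (row=0, col=1)
  D (down): (row=0, col=1) -> (row=1, col=1)
  U (up): (row=1, col=1) -> (row=0, col=1)
  L (left): (row=0, col=1) -> (row=0, col=0)
Final: (row=0, col=0)

Answer: Final position: (row=0, col=0)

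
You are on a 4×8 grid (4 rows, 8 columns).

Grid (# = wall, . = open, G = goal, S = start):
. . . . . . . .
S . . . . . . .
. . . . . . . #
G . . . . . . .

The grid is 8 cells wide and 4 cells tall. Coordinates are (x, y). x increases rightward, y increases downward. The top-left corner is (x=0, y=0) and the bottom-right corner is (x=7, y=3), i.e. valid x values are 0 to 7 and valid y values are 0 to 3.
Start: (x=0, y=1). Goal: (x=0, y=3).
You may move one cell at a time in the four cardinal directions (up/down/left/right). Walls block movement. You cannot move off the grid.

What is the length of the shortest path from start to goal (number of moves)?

Answer: Shortest path length: 2

Derivation:
BFS from (x=0, y=1) until reaching (x=0, y=3):
  Distance 0: (x=0, y=1)
  Distance 1: (x=0, y=0), (x=1, y=1), (x=0, y=2)
  Distance 2: (x=1, y=0), (x=2, y=1), (x=1, y=2), (x=0, y=3)  <- goal reached here
One shortest path (2 moves): (x=0, y=1) -> (x=0, y=2) -> (x=0, y=3)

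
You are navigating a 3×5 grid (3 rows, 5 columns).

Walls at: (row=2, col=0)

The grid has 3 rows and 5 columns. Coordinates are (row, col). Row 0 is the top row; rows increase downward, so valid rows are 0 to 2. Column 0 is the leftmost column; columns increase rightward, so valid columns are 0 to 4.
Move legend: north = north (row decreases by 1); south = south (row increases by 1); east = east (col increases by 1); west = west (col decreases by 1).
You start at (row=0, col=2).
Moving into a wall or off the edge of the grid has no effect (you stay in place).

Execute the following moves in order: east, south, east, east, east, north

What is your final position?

Answer: Final position: (row=0, col=4)

Derivation:
Start: (row=0, col=2)
  east (east): (row=0, col=2) -> (row=0, col=3)
  south (south): (row=0, col=3) -> (row=1, col=3)
  east (east): (row=1, col=3) -> (row=1, col=4)
  east (east): blocked, stay at (row=1, col=4)
  east (east): blocked, stay at (row=1, col=4)
  north (north): (row=1, col=4) -> (row=0, col=4)
Final: (row=0, col=4)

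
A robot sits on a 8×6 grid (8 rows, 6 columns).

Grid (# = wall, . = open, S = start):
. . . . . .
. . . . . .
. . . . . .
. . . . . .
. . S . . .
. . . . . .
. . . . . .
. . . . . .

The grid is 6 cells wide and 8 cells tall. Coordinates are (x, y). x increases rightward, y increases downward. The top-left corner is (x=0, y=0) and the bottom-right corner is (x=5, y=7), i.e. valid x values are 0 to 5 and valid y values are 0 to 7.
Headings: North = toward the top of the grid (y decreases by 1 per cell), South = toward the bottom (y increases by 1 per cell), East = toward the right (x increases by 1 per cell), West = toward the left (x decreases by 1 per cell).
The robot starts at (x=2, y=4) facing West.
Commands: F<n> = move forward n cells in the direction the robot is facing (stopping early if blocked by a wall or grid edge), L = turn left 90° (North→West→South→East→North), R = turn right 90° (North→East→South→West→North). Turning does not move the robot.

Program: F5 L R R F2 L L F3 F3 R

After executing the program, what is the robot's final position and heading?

Start: (x=2, y=4), facing West
  F5: move forward 2/5 (blocked), now at (x=0, y=4)
  L: turn left, now facing South
  R: turn right, now facing West
  R: turn right, now facing North
  F2: move forward 2, now at (x=0, y=2)
  L: turn left, now facing West
  L: turn left, now facing South
  F3: move forward 3, now at (x=0, y=5)
  F3: move forward 2/3 (blocked), now at (x=0, y=7)
  R: turn right, now facing West
Final: (x=0, y=7), facing West

Answer: Final position: (x=0, y=7), facing West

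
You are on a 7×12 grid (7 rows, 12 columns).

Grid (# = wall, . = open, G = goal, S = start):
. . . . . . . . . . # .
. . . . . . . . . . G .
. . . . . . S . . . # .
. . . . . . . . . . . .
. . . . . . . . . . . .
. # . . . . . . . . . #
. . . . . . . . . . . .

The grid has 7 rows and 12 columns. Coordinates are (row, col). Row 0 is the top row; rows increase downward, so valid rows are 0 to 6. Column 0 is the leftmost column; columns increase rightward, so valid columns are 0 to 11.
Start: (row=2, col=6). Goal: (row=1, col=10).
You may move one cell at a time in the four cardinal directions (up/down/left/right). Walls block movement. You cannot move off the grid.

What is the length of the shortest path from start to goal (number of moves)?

BFS from (row=2, col=6) until reaching (row=1, col=10):
  Distance 0: (row=2, col=6)
  Distance 1: (row=1, col=6), (row=2, col=5), (row=2, col=7), (row=3, col=6)
  Distance 2: (row=0, col=6), (row=1, col=5), (row=1, col=7), (row=2, col=4), (row=2, col=8), (row=3, col=5), (row=3, col=7), (row=4, col=6)
  Distance 3: (row=0, col=5), (row=0, col=7), (row=1, col=4), (row=1, col=8), (row=2, col=3), (row=2, col=9), (row=3, col=4), (row=3, col=8), (row=4, col=5), (row=4, col=7), (row=5, col=6)
  Distance 4: (row=0, col=4), (row=0, col=8), (row=1, col=3), (row=1, col=9), (row=2, col=2), (row=3, col=3), (row=3, col=9), (row=4, col=4), (row=4, col=8), (row=5, col=5), (row=5, col=7), (row=6, col=6)
  Distance 5: (row=0, col=3), (row=0, col=9), (row=1, col=2), (row=1, col=10), (row=2, col=1), (row=3, col=2), (row=3, col=10), (row=4, col=3), (row=4, col=9), (row=5, col=4), (row=5, col=8), (row=6, col=5), (row=6, col=7)  <- goal reached here
One shortest path (5 moves): (row=2, col=6) -> (row=2, col=7) -> (row=2, col=8) -> (row=2, col=9) -> (row=1, col=9) -> (row=1, col=10)

Answer: Shortest path length: 5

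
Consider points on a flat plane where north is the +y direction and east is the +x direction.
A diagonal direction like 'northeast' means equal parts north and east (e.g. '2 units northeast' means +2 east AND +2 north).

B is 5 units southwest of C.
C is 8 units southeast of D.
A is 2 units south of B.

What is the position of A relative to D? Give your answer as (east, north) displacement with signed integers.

Place D at the origin (east=0, north=0).
  C is 8 units southeast of D: delta (east=+8, north=-8); C at (east=8, north=-8).
  B is 5 units southwest of C: delta (east=-5, north=-5); B at (east=3, north=-13).
  A is 2 units south of B: delta (east=+0, north=-2); A at (east=3, north=-15).
Therefore A relative to D: (east=3, north=-15).

Answer: A is at (east=3, north=-15) relative to D.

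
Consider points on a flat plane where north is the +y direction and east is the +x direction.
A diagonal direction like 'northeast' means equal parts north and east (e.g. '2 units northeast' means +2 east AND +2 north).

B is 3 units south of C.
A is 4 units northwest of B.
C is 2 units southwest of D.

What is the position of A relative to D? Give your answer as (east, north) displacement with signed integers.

Answer: A is at (east=-6, north=-1) relative to D.

Derivation:
Place D at the origin (east=0, north=0).
  C is 2 units southwest of D: delta (east=-2, north=-2); C at (east=-2, north=-2).
  B is 3 units south of C: delta (east=+0, north=-3); B at (east=-2, north=-5).
  A is 4 units northwest of B: delta (east=-4, north=+4); A at (east=-6, north=-1).
Therefore A relative to D: (east=-6, north=-1).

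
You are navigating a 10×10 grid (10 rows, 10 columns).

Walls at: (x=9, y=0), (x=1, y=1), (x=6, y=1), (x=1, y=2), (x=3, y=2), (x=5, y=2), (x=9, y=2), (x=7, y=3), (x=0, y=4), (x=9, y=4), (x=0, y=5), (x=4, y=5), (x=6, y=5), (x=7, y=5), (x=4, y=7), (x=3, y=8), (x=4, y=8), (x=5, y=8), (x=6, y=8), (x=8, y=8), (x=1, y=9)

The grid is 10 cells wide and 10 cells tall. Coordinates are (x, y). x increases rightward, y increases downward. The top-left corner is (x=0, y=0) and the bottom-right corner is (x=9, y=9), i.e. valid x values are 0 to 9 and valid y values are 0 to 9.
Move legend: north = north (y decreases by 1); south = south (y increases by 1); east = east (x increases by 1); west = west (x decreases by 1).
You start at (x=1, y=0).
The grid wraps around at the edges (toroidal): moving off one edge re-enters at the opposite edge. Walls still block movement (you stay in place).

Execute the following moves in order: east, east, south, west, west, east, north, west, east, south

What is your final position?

Start: (x=1, y=0)
  east (east): (x=1, y=0) -> (x=2, y=0)
  east (east): (x=2, y=0) -> (x=3, y=0)
  south (south): (x=3, y=0) -> (x=3, y=1)
  west (west): (x=3, y=1) -> (x=2, y=1)
  west (west): blocked, stay at (x=2, y=1)
  east (east): (x=2, y=1) -> (x=3, y=1)
  north (north): (x=3, y=1) -> (x=3, y=0)
  west (west): (x=3, y=0) -> (x=2, y=0)
  east (east): (x=2, y=0) -> (x=3, y=0)
  south (south): (x=3, y=0) -> (x=3, y=1)
Final: (x=3, y=1)

Answer: Final position: (x=3, y=1)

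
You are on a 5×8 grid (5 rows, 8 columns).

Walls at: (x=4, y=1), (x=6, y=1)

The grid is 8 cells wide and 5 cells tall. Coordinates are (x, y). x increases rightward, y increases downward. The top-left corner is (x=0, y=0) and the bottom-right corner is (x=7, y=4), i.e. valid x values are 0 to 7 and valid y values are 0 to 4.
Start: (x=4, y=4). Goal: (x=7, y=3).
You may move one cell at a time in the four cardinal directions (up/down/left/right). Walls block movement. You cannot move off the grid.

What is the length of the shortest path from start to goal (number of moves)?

Answer: Shortest path length: 4

Derivation:
BFS from (x=4, y=4) until reaching (x=7, y=3):
  Distance 0: (x=4, y=4)
  Distance 1: (x=4, y=3), (x=3, y=4), (x=5, y=4)
  Distance 2: (x=4, y=2), (x=3, y=3), (x=5, y=3), (x=2, y=4), (x=6, y=4)
  Distance 3: (x=3, y=2), (x=5, y=2), (x=2, y=3), (x=6, y=3), (x=1, y=4), (x=7, y=4)
  Distance 4: (x=3, y=1), (x=5, y=1), (x=2, y=2), (x=6, y=2), (x=1, y=3), (x=7, y=3), (x=0, y=4)  <- goal reached here
One shortest path (4 moves): (x=4, y=4) -> (x=5, y=4) -> (x=6, y=4) -> (x=7, y=4) -> (x=7, y=3)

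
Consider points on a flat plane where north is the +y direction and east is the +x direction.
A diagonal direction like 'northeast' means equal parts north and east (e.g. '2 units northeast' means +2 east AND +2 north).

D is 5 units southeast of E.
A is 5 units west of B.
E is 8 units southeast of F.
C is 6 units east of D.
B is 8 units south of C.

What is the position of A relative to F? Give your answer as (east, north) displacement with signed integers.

Place F at the origin (east=0, north=0).
  E is 8 units southeast of F: delta (east=+8, north=-8); E at (east=8, north=-8).
  D is 5 units southeast of E: delta (east=+5, north=-5); D at (east=13, north=-13).
  C is 6 units east of D: delta (east=+6, north=+0); C at (east=19, north=-13).
  B is 8 units south of C: delta (east=+0, north=-8); B at (east=19, north=-21).
  A is 5 units west of B: delta (east=-5, north=+0); A at (east=14, north=-21).
Therefore A relative to F: (east=14, north=-21).

Answer: A is at (east=14, north=-21) relative to F.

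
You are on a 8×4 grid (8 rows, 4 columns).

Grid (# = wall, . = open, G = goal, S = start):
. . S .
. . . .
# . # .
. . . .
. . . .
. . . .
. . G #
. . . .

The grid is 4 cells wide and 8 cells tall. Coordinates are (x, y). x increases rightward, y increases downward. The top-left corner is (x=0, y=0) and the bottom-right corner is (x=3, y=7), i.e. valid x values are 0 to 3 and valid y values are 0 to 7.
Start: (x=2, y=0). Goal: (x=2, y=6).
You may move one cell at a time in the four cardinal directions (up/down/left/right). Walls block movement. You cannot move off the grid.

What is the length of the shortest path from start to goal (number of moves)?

BFS from (x=2, y=0) until reaching (x=2, y=6):
  Distance 0: (x=2, y=0)
  Distance 1: (x=1, y=0), (x=3, y=0), (x=2, y=1)
  Distance 2: (x=0, y=0), (x=1, y=1), (x=3, y=1)
  Distance 3: (x=0, y=1), (x=1, y=2), (x=3, y=2)
  Distance 4: (x=1, y=3), (x=3, y=3)
  Distance 5: (x=0, y=3), (x=2, y=3), (x=1, y=4), (x=3, y=4)
  Distance 6: (x=0, y=4), (x=2, y=4), (x=1, y=5), (x=3, y=5)
  Distance 7: (x=0, y=5), (x=2, y=5), (x=1, y=6)
  Distance 8: (x=0, y=6), (x=2, y=6), (x=1, y=7)  <- goal reached here
One shortest path (8 moves): (x=2, y=0) -> (x=3, y=0) -> (x=3, y=1) -> (x=3, y=2) -> (x=3, y=3) -> (x=2, y=3) -> (x=2, y=4) -> (x=2, y=5) -> (x=2, y=6)

Answer: Shortest path length: 8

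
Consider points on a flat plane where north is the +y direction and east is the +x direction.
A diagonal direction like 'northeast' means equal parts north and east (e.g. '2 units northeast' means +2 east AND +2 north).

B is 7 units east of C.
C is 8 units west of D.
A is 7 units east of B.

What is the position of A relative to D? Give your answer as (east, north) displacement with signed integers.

Place D at the origin (east=0, north=0).
  C is 8 units west of D: delta (east=-8, north=+0); C at (east=-8, north=0).
  B is 7 units east of C: delta (east=+7, north=+0); B at (east=-1, north=0).
  A is 7 units east of B: delta (east=+7, north=+0); A at (east=6, north=0).
Therefore A relative to D: (east=6, north=0).

Answer: A is at (east=6, north=0) relative to D.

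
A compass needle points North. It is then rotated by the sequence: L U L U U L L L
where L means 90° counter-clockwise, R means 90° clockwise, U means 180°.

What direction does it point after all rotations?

Start: North
  L (left (90° counter-clockwise)) -> West
  U (U-turn (180°)) -> East
  L (left (90° counter-clockwise)) -> North
  U (U-turn (180°)) -> South
  U (U-turn (180°)) -> North
  L (left (90° counter-clockwise)) -> West
  L (left (90° counter-clockwise)) -> South
  L (left (90° counter-clockwise)) -> East
Final: East

Answer: Final heading: East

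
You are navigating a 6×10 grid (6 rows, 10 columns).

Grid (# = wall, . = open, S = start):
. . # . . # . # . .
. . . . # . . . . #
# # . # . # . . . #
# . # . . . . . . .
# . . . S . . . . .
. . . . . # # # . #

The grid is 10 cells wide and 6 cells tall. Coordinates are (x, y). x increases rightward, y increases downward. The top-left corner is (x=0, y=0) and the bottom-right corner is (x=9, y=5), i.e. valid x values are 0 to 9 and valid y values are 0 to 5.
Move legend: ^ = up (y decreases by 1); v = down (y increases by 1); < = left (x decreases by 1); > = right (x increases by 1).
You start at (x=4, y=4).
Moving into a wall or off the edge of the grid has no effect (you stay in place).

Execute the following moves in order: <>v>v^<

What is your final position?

Start: (x=4, y=4)
  < (left): (x=4, y=4) -> (x=3, y=4)
  > (right): (x=3, y=4) -> (x=4, y=4)
  v (down): (x=4, y=4) -> (x=4, y=5)
  > (right): blocked, stay at (x=4, y=5)
  v (down): blocked, stay at (x=4, y=5)
  ^ (up): (x=4, y=5) -> (x=4, y=4)
  < (left): (x=4, y=4) -> (x=3, y=4)
Final: (x=3, y=4)

Answer: Final position: (x=3, y=4)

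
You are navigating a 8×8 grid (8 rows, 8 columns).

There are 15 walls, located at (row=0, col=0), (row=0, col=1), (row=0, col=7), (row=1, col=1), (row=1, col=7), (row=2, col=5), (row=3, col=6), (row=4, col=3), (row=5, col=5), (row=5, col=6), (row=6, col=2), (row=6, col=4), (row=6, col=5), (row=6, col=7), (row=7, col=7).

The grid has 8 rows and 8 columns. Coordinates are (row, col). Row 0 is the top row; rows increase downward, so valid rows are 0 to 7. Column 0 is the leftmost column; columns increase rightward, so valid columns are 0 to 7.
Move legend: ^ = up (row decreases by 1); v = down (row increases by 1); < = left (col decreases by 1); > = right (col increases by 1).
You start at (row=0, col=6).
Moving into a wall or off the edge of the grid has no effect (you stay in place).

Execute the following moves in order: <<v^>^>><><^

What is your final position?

Answer: Final position: (row=0, col=5)

Derivation:
Start: (row=0, col=6)
  < (left): (row=0, col=6) -> (row=0, col=5)
  < (left): (row=0, col=5) -> (row=0, col=4)
  v (down): (row=0, col=4) -> (row=1, col=4)
  ^ (up): (row=1, col=4) -> (row=0, col=4)
  > (right): (row=0, col=4) -> (row=0, col=5)
  ^ (up): blocked, stay at (row=0, col=5)
  > (right): (row=0, col=5) -> (row=0, col=6)
  > (right): blocked, stay at (row=0, col=6)
  < (left): (row=0, col=6) -> (row=0, col=5)
  > (right): (row=0, col=5) -> (row=0, col=6)
  < (left): (row=0, col=6) -> (row=0, col=5)
  ^ (up): blocked, stay at (row=0, col=5)
Final: (row=0, col=5)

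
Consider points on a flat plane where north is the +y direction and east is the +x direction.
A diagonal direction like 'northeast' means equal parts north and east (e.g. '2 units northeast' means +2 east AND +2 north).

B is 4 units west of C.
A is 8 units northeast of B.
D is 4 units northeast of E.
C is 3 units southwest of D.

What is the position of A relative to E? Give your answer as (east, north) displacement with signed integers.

Answer: A is at (east=5, north=9) relative to E.

Derivation:
Place E at the origin (east=0, north=0).
  D is 4 units northeast of E: delta (east=+4, north=+4); D at (east=4, north=4).
  C is 3 units southwest of D: delta (east=-3, north=-3); C at (east=1, north=1).
  B is 4 units west of C: delta (east=-4, north=+0); B at (east=-3, north=1).
  A is 8 units northeast of B: delta (east=+8, north=+8); A at (east=5, north=9).
Therefore A relative to E: (east=5, north=9).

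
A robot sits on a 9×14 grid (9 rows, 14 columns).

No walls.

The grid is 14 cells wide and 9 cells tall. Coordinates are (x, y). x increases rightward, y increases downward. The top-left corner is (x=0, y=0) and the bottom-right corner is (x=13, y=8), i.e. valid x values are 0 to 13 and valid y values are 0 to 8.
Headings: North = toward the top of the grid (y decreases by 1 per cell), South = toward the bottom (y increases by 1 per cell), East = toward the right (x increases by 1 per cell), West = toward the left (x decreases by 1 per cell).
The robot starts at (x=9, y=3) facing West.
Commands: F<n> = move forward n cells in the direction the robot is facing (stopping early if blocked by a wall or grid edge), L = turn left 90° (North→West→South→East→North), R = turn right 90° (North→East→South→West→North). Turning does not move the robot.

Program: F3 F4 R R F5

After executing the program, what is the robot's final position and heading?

Answer: Final position: (x=7, y=3), facing East

Derivation:
Start: (x=9, y=3), facing West
  F3: move forward 3, now at (x=6, y=3)
  F4: move forward 4, now at (x=2, y=3)
  R: turn right, now facing North
  R: turn right, now facing East
  F5: move forward 5, now at (x=7, y=3)
Final: (x=7, y=3), facing East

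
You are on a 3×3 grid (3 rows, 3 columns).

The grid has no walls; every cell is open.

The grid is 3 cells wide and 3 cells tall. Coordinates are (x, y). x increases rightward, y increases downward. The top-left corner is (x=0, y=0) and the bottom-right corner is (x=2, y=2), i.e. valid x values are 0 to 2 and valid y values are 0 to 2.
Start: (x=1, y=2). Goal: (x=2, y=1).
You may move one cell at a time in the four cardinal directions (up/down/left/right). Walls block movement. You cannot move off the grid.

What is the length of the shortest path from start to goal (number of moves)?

Answer: Shortest path length: 2

Derivation:
BFS from (x=1, y=2) until reaching (x=2, y=1):
  Distance 0: (x=1, y=2)
  Distance 1: (x=1, y=1), (x=0, y=2), (x=2, y=2)
  Distance 2: (x=1, y=0), (x=0, y=1), (x=2, y=1)  <- goal reached here
One shortest path (2 moves): (x=1, y=2) -> (x=2, y=2) -> (x=2, y=1)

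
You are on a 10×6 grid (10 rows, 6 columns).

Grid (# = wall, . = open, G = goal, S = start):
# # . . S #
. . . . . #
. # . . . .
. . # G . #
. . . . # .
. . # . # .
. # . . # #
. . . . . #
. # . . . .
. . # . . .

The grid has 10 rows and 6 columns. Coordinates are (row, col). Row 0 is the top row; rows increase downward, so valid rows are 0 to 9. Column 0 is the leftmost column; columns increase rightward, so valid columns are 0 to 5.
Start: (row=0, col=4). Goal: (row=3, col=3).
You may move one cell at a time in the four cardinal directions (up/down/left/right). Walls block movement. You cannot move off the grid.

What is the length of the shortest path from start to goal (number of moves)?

BFS from (row=0, col=4) until reaching (row=3, col=3):
  Distance 0: (row=0, col=4)
  Distance 1: (row=0, col=3), (row=1, col=4)
  Distance 2: (row=0, col=2), (row=1, col=3), (row=2, col=4)
  Distance 3: (row=1, col=2), (row=2, col=3), (row=2, col=5), (row=3, col=4)
  Distance 4: (row=1, col=1), (row=2, col=2), (row=3, col=3)  <- goal reached here
One shortest path (4 moves): (row=0, col=4) -> (row=0, col=3) -> (row=1, col=3) -> (row=2, col=3) -> (row=3, col=3)

Answer: Shortest path length: 4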